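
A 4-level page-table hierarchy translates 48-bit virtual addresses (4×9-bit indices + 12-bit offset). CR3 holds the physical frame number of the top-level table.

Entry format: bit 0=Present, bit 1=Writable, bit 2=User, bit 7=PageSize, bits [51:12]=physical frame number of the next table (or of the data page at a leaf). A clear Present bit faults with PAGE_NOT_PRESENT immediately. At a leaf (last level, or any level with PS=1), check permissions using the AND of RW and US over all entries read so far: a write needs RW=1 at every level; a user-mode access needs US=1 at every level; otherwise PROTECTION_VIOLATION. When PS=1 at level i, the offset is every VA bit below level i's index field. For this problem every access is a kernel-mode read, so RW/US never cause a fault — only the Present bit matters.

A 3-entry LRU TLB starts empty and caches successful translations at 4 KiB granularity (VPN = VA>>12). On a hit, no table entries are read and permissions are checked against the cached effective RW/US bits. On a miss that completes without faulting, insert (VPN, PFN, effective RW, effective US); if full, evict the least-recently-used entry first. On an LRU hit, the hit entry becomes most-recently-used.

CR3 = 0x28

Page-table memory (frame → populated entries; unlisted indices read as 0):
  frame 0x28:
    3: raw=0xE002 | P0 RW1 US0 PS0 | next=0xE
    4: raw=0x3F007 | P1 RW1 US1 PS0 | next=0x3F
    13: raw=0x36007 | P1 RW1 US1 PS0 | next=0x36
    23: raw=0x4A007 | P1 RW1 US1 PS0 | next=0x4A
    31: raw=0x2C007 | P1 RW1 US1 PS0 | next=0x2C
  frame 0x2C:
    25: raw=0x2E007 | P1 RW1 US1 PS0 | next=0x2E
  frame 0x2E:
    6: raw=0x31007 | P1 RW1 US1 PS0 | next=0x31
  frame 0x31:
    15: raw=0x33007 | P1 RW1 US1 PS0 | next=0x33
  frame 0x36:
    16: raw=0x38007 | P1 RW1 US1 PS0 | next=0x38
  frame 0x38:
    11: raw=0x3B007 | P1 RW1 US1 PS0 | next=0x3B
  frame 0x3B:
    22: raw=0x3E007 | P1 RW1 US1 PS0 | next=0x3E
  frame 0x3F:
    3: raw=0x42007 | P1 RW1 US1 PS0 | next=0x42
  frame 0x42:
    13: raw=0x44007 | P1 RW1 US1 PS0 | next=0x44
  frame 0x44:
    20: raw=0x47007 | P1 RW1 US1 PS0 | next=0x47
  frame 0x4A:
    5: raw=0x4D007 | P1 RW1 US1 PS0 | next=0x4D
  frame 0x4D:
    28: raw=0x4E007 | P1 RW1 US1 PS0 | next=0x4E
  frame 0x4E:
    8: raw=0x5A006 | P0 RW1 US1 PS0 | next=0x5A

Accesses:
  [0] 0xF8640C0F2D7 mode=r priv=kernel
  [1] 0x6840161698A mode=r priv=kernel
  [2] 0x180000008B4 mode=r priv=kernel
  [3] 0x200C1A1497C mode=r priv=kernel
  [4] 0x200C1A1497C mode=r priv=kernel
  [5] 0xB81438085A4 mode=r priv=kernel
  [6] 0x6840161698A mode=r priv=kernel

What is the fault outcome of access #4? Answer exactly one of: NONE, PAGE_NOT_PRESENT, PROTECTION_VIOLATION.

Trace:
#0 VA=0xF8640C0F2D7 (r,kernel):
  [0] read 0x28 idx=31: raw=0x2C007 flags P=1 W=1 U=1 S=0
  [1] read 0x2C idx=25: raw=0x2E007 flags P=1 W=1 U=1 S=0
  [2] read 0x2E idx=6: raw=0x31007 flags P=1 W=1 U=1 S=0
  [3] read 0x31 idx=15: raw=0x33007 flags P=1 W=1 U=1 S=0
  → PA=0x332D7  (4 entries read)
#1 VA=0x6840161698A (r,kernel):
  [0] read 0x28 idx=13: raw=0x36007 flags P=1 W=1 U=1 S=0
  [1] read 0x36 idx=16: raw=0x38007 flags P=1 W=1 U=1 S=0
  [2] read 0x38 idx=11: raw=0x3B007 flags P=1 W=1 U=1 S=0
  [3] read 0x3B idx=22: raw=0x3E007 flags P=1 W=1 U=1 S=0
  → PA=0x3E98A  (4 entries read)
#2 VA=0x180000008B4 (r,kernel):
  [0] read 0x28 idx=3: raw=0xE002 flags P=0 W=1 U=0 S=0
  → PAGE_NOT_PRESENT  (1 entries read)
#3 VA=0x200C1A1497C (r,kernel):
  [0] read 0x28 idx=4: raw=0x3F007 flags P=1 W=1 U=1 S=0
  [1] read 0x3F idx=3: raw=0x42007 flags P=1 W=1 U=1 S=0
  [2] read 0x42 idx=13: raw=0x44007 flags P=1 W=1 U=1 S=0
  [3] read 0x44 idx=20: raw=0x47007 flags P=1 W=1 U=1 S=0
  → PA=0x4797C  (4 entries read)
#4 VA=0x200C1A1497C (r,kernel):
  TLB hit vpn=0x200C1A14 → PA=0x4797C
#5 VA=0xB81438085A4 (r,kernel):
  [0] read 0x28 idx=23: raw=0x4A007 flags P=1 W=1 U=1 S=0
  [1] read 0x4A idx=5: raw=0x4D007 flags P=1 W=1 U=1 S=0
  [2] read 0x4D idx=28: raw=0x4E007 flags P=1 W=1 U=1 S=0
  [3] read 0x4E idx=8: raw=0x5A006 flags P=0 W=1 U=1 S=0
  → PAGE_NOT_PRESENT  (4 entries read)
#6 VA=0x6840161698A (r,kernel):
  TLB hit vpn=0x68401616 → PA=0x3E98A

Access #4 fault: NONE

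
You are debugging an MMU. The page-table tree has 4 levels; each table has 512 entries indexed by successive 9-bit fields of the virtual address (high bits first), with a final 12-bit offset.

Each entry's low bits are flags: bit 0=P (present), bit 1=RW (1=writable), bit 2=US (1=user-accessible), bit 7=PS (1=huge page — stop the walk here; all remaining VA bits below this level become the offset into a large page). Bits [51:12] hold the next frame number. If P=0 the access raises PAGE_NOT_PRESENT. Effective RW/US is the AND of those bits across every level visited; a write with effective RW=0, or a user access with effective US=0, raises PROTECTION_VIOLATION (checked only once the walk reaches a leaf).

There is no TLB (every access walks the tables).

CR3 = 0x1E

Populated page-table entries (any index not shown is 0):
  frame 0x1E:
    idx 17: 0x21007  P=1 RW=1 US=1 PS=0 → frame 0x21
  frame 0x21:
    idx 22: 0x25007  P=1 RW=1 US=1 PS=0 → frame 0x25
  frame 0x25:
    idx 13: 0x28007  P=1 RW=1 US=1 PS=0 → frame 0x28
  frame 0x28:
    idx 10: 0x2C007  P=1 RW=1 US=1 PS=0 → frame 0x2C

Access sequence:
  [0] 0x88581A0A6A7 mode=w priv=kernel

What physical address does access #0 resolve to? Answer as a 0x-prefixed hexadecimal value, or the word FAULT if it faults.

Walk each access:
#0 VA=0x88581A0A6A7 (w,kernel):
  lvl0: tbl 0x1E, slot 17 ⇒ 0x21007 (P1/RW1/US1/PS0)
  lvl1: tbl 0x21, slot 22 ⇒ 0x25007 (P1/RW1/US1/PS0)
  lvl2: tbl 0x25, slot 13 ⇒ 0x28007 (P1/RW1/US1/PS0)
  lvl3: tbl 0x28, slot 10 ⇒ 0x2C007 (P1/RW1/US1/PS0)
  → PA=0x2C6A7  (4 entries read)

Access #0 PA: 0x2C6A7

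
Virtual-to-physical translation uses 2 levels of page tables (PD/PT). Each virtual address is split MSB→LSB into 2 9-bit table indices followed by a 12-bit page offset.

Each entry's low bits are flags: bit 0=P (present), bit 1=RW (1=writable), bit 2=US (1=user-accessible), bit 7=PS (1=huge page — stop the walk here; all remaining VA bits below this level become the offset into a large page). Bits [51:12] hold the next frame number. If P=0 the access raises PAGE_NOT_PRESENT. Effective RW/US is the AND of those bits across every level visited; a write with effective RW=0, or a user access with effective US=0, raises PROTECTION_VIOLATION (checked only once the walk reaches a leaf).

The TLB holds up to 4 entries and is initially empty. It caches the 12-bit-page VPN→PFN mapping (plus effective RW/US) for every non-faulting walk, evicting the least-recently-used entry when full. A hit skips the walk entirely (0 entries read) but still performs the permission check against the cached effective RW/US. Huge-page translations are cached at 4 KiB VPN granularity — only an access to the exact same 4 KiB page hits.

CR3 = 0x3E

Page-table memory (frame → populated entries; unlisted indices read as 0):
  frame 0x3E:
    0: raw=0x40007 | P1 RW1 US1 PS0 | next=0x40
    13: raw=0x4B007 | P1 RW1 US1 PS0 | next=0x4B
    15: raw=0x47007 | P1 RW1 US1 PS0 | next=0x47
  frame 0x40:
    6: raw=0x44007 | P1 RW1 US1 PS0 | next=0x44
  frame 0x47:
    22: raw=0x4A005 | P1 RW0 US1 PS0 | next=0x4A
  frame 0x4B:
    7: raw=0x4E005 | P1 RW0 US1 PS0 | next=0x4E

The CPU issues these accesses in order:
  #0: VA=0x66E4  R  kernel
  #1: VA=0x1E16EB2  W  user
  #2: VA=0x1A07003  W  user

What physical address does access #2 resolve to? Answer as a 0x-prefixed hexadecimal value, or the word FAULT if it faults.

Walk each access:
#0 VA=0x66E4 (r,kernel):
  L0: frame=0x3E idx=0 entry=0x40007 [P=1 RW=1 US=1 PS=0]
  L1: frame=0x40 idx=6 entry=0x44007 [P=1 RW=1 US=1 PS=0]
  → PA=0x446E4  (2 entries read)
#1 VA=0x1E16EB2 (w,user):
  L0: frame=0x3E idx=15 entry=0x47007 [P=1 RW=1 US=1 PS=0]
  L1: frame=0x47 idx=22 entry=0x4A005 [P=1 RW=0 US=1 PS=0]
  → PROTECTION_VIOLATION  (2 entries read)
#2 VA=0x1A07003 (w,user):
  L0: frame=0x3E idx=13 entry=0x4B007 [P=1 RW=1 US=1 PS=0]
  L1: frame=0x4B idx=7 entry=0x4E005 [P=1 RW=0 US=1 PS=0]
  → PROTECTION_VIOLATION  (2 entries read)

Access #2 PA: FAULT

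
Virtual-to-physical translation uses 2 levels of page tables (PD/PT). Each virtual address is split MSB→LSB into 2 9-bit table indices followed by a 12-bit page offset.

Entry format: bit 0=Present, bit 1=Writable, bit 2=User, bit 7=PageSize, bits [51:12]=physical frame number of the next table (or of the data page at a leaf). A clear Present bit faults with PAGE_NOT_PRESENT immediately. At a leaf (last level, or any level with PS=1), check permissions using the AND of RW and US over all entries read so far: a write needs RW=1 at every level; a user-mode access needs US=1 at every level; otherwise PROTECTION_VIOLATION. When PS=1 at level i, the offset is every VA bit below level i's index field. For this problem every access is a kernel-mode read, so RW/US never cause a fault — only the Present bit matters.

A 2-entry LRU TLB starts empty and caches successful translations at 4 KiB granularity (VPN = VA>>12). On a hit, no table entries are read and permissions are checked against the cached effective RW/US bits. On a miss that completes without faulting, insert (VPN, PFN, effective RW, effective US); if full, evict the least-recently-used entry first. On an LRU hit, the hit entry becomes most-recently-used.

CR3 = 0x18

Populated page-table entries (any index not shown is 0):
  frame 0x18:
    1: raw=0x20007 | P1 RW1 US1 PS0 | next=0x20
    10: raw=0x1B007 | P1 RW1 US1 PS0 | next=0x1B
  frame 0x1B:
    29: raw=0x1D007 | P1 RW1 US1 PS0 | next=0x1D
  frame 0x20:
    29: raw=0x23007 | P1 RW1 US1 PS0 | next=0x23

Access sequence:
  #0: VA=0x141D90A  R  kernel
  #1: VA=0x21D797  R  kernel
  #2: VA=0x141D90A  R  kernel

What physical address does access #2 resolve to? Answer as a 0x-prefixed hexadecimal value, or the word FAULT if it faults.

Per-access translation:
#0 VA=0x141D90A (r,kernel):
  [0] read 0x18 idx=10: raw=0x1B007 flags P=1 W=1 U=1 S=0
  [1] read 0x1B idx=29: raw=0x1D007 flags P=1 W=1 U=1 S=0
  → PA=0x1D90A  (2 entries read)
#1 VA=0x21D797 (r,kernel):
  [0] read 0x18 idx=1: raw=0x20007 flags P=1 W=1 U=1 S=0
  [1] read 0x20 idx=29: raw=0x23007 flags P=1 W=1 U=1 S=0
  → PA=0x23797  (2 entries read)
#2 VA=0x141D90A (r,kernel):
  TLB hit vpn=0x141D → PA=0x1D90A

Access #2 PA: 0x1D90A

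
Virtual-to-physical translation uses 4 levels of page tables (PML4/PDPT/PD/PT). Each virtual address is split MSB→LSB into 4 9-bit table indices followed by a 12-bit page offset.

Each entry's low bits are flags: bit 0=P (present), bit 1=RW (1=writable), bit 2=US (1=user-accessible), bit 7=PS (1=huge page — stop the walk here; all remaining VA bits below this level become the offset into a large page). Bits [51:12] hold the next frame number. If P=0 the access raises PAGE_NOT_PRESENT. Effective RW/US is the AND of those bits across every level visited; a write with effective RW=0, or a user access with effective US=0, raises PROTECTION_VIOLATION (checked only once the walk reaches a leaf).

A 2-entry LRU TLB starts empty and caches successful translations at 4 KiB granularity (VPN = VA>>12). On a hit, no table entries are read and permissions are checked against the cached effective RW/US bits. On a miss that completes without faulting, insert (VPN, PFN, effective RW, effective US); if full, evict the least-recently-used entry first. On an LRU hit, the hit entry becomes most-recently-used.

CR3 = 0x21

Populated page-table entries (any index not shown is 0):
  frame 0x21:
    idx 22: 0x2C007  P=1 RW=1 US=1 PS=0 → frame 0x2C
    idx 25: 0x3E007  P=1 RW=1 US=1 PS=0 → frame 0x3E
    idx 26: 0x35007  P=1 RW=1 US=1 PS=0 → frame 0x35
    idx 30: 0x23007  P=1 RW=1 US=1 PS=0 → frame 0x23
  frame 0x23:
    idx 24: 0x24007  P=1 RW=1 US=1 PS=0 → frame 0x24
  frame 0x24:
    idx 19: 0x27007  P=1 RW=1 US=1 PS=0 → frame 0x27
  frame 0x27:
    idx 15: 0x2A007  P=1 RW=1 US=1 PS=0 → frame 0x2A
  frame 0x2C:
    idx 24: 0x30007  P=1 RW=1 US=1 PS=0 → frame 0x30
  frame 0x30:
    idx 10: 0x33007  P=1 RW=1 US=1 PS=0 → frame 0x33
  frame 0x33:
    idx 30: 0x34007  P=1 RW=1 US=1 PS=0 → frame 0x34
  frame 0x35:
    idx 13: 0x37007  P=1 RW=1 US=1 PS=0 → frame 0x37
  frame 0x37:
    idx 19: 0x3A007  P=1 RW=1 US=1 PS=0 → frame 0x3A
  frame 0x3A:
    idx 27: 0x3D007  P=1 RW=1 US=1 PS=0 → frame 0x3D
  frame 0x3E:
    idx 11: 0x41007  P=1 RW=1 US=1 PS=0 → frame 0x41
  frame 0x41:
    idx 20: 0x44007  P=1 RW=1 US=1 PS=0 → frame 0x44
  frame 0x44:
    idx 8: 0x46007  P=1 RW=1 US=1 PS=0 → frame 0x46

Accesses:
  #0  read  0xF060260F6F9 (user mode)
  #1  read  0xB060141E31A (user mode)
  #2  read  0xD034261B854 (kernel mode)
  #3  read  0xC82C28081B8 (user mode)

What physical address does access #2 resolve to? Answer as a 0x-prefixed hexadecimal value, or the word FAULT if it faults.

Trace:
#0 VA=0xF060260F6F9 (r,user):
  L0: frame=0x21 idx=30 entry=0x23007 [P=1 RW=1 US=1 PS=0]
  L1: frame=0x23 idx=24 entry=0x24007 [P=1 RW=1 US=1 PS=0]
  L2: frame=0x24 idx=19 entry=0x27007 [P=1 RW=1 US=1 PS=0]
  L3: frame=0x27 idx=15 entry=0x2A007 [P=1 RW=1 US=1 PS=0]
  → PA=0x2A6F9  (4 entries read)
#1 VA=0xB060141E31A (r,user):
  L0: frame=0x21 idx=22 entry=0x2C007 [P=1 RW=1 US=1 PS=0]
  L1: frame=0x2C idx=24 entry=0x30007 [P=1 RW=1 US=1 PS=0]
  L2: frame=0x30 idx=10 entry=0x33007 [P=1 RW=1 US=1 PS=0]
  L3: frame=0x33 idx=30 entry=0x34007 [P=1 RW=1 US=1 PS=0]
  → PA=0x3431A  (4 entries read)
#2 VA=0xD034261B854 (r,kernel):
  L0: frame=0x21 idx=26 entry=0x35007 [P=1 RW=1 US=1 PS=0]
  L1: frame=0x35 idx=13 entry=0x37007 [P=1 RW=1 US=1 PS=0]
  L2: frame=0x37 idx=19 entry=0x3A007 [P=1 RW=1 US=1 PS=0]
  L3: frame=0x3A idx=27 entry=0x3D007 [P=1 RW=1 US=1 PS=0]
  → PA=0x3D854  (4 entries read)
#3 VA=0xC82C28081B8 (r,user):
  L0: frame=0x21 idx=25 entry=0x3E007 [P=1 RW=1 US=1 PS=0]
  L1: frame=0x3E idx=11 entry=0x41007 [P=1 RW=1 US=1 PS=0]
  L2: frame=0x41 idx=20 entry=0x44007 [P=1 RW=1 US=1 PS=0]
  L3: frame=0x44 idx=8 entry=0x46007 [P=1 RW=1 US=1 PS=0]
  → PA=0x461B8  (4 entries read)

Access #2 PA: 0x3D854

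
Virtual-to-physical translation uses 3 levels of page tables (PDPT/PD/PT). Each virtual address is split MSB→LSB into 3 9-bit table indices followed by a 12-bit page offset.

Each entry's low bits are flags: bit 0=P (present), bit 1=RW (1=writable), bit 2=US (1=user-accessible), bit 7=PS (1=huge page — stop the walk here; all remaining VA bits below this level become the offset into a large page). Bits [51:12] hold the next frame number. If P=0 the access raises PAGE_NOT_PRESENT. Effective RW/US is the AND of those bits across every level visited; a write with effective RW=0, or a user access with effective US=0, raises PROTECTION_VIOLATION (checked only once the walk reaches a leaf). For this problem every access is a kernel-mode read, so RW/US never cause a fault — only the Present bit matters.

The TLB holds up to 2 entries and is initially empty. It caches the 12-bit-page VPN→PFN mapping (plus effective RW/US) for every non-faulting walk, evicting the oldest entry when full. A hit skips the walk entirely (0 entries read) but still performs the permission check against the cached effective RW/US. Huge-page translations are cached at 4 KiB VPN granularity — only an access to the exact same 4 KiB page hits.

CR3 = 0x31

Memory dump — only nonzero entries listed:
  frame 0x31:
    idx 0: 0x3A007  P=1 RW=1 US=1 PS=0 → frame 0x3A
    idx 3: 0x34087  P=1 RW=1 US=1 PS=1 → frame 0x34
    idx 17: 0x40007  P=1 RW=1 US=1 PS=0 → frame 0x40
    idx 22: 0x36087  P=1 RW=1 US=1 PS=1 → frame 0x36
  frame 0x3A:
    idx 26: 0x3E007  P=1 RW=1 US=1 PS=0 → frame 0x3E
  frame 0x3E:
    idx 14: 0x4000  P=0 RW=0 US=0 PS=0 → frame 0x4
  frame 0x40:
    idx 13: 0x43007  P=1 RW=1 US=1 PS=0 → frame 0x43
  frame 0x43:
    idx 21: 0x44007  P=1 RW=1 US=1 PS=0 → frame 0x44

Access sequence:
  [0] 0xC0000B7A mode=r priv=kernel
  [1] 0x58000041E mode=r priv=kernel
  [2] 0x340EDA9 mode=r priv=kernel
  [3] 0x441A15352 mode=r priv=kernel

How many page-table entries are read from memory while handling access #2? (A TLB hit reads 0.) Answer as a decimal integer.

Trace:
#0 VA=0xC0000B7A (r,kernel):
  [0] read 0x31 idx=3: raw=0x34087 flags P=1 W=1 U=1 S=1
  → PA=0x34B7A (huge @L0)  (1 entries read)
#1 VA=0x58000041E (r,kernel):
  [0] read 0x31 idx=22: raw=0x36087 flags P=1 W=1 U=1 S=1
  → PA=0x3641E (huge @L0)  (1 entries read)
#2 VA=0x340EDA9 (r,kernel):
  [0] read 0x31 idx=0: raw=0x3A007 flags P=1 W=1 U=1 S=0
  [1] read 0x3A idx=26: raw=0x3E007 flags P=1 W=1 U=1 S=0
  [2] read 0x3E idx=14: raw=0x4000 flags P=0 W=0 U=0 S=0
  → PAGE_NOT_PRESENT  (3 entries read)
#3 VA=0x441A15352 (r,kernel):
  [0] read 0x31 idx=17: raw=0x40007 flags P=1 W=1 U=1 S=0
  [1] read 0x40 idx=13: raw=0x43007 flags P=1 W=1 U=1 S=0
  [2] read 0x43 idx=21: raw=0x44007 flags P=1 W=1 U=1 S=0
  → PA=0x44352  (3 entries read)

Entries read for #2: 3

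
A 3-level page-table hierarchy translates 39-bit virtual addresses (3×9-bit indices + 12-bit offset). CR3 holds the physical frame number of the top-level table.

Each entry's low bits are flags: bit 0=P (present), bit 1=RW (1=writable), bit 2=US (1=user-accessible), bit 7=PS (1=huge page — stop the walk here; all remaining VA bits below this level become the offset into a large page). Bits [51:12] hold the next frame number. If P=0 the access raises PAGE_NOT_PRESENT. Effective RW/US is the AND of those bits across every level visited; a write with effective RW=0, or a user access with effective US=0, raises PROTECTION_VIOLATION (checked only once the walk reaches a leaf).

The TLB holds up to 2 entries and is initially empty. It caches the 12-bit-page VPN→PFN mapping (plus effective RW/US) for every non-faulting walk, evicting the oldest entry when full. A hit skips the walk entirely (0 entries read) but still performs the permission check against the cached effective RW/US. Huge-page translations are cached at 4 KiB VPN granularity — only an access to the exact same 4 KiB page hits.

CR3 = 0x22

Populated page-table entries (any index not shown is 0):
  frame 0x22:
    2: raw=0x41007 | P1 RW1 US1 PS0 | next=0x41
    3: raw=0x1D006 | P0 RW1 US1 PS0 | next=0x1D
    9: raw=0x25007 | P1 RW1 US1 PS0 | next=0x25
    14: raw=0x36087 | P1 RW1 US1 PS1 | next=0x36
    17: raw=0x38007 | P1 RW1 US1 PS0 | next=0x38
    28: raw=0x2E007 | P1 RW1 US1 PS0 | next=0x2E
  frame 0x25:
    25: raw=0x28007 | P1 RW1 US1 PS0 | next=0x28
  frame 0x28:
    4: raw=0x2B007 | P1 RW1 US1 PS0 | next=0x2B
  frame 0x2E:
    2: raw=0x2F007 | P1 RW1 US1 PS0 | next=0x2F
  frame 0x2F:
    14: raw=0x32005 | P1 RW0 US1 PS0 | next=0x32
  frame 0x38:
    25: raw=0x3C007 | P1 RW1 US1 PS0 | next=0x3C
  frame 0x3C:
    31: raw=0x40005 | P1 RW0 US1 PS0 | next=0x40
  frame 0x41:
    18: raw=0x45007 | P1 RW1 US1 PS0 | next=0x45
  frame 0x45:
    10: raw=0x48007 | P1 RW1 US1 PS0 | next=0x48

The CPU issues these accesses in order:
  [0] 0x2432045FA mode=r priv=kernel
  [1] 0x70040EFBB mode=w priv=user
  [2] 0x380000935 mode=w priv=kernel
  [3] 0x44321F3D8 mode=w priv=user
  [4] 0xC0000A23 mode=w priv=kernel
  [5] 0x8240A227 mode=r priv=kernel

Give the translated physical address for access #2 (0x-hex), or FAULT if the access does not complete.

Per-access translation:
#0 VA=0x2432045FA (r,kernel):
  L0: frame=0x22 idx=9 entry=0x25007 [P=1 RW=1 US=1 PS=0]
  L1: frame=0x25 idx=25 entry=0x28007 [P=1 RW=1 US=1 PS=0]
  L2: frame=0x28 idx=4 entry=0x2B007 [P=1 RW=1 US=1 PS=0]
  → PA=0x2B5FA  (3 entries read)
#1 VA=0x70040EFBB (w,user):
  L0: frame=0x22 idx=28 entry=0x2E007 [P=1 RW=1 US=1 PS=0]
  L1: frame=0x2E idx=2 entry=0x2F007 [P=1 RW=1 US=1 PS=0]
  L2: frame=0x2F idx=14 entry=0x32005 [P=1 RW=0 US=1 PS=0]
  ✗ PROTECTION_VIOLATION  [3 reads]
#2 VA=0x380000935 (w,kernel):
  L0: frame=0x22 idx=14 entry=0x36087 [P=1 RW=1 US=1 PS=1]
  → PA=0x36935 (huge @L0)  (1 entries read)
#3 VA=0x44321F3D8 (w,user):
  L0: frame=0x22 idx=17 entry=0x38007 [P=1 RW=1 US=1 PS=0]
  L1: frame=0x38 idx=25 entry=0x3C007 [P=1 RW=1 US=1 PS=0]
  L2: frame=0x3C idx=31 entry=0x40005 [P=1 RW=0 US=1 PS=0]
  ✗ PROTECTION_VIOLATION  [3 reads]
#4 VA=0xC0000A23 (w,kernel):
  L0: frame=0x22 idx=3 entry=0x1D006 [P=0 RW=1 US=1 PS=0]
  ✗ PAGE_NOT_PRESENT  [1 reads]
#5 VA=0x8240A227 (r,kernel):
  L0: frame=0x22 idx=2 entry=0x41007 [P=1 RW=1 US=1 PS=0]
  L1: frame=0x41 idx=18 entry=0x45007 [P=1 RW=1 US=1 PS=0]
  L2: frame=0x45 idx=10 entry=0x48007 [P=1 RW=1 US=1 PS=0]
  → PA=0x48227  (3 entries read)

Access #2 PA: 0x36935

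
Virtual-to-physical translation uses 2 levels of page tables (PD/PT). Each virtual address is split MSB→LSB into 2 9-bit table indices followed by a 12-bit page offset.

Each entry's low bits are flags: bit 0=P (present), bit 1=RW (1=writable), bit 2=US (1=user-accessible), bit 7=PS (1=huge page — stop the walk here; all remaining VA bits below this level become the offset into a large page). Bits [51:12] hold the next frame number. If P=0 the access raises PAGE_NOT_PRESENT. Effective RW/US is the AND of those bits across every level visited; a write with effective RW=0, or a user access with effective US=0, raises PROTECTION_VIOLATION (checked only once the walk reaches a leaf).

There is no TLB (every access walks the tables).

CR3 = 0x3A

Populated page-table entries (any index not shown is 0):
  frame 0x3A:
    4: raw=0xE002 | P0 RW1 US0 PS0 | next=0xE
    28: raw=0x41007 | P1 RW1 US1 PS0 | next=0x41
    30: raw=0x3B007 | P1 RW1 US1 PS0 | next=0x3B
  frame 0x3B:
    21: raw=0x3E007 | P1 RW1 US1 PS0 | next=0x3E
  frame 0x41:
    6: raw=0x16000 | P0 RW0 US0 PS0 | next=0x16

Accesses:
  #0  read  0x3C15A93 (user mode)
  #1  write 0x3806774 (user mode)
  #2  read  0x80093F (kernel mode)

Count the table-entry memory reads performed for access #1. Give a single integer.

Walk each access:
#0 VA=0x3C15A93 (r,user):
  L0: frame=0x3A idx=30 entry=0x3B007 [P=1 RW=1 US=1 PS=0]
  L1: frame=0x3B idx=21 entry=0x3E007 [P=1 RW=1 US=1 PS=0]
  ⇒ phys 0x3EA93  [2 reads]
#1 VA=0x3806774 (w,user):
  L0: frame=0x3A idx=28 entry=0x41007 [P=1 RW=1 US=1 PS=0]
  L1: frame=0x41 idx=6 entry=0x16000 [P=0 RW=0 US=0 PS=0]
  ✗ PAGE_NOT_PRESENT  [2 reads]
#2 VA=0x80093F (r,kernel):
  L0: frame=0x3A idx=4 entry=0xE002 [P=0 RW=1 US=0 PS=0]
  ✗ PAGE_NOT_PRESENT  [1 reads]

Entries read for #1: 2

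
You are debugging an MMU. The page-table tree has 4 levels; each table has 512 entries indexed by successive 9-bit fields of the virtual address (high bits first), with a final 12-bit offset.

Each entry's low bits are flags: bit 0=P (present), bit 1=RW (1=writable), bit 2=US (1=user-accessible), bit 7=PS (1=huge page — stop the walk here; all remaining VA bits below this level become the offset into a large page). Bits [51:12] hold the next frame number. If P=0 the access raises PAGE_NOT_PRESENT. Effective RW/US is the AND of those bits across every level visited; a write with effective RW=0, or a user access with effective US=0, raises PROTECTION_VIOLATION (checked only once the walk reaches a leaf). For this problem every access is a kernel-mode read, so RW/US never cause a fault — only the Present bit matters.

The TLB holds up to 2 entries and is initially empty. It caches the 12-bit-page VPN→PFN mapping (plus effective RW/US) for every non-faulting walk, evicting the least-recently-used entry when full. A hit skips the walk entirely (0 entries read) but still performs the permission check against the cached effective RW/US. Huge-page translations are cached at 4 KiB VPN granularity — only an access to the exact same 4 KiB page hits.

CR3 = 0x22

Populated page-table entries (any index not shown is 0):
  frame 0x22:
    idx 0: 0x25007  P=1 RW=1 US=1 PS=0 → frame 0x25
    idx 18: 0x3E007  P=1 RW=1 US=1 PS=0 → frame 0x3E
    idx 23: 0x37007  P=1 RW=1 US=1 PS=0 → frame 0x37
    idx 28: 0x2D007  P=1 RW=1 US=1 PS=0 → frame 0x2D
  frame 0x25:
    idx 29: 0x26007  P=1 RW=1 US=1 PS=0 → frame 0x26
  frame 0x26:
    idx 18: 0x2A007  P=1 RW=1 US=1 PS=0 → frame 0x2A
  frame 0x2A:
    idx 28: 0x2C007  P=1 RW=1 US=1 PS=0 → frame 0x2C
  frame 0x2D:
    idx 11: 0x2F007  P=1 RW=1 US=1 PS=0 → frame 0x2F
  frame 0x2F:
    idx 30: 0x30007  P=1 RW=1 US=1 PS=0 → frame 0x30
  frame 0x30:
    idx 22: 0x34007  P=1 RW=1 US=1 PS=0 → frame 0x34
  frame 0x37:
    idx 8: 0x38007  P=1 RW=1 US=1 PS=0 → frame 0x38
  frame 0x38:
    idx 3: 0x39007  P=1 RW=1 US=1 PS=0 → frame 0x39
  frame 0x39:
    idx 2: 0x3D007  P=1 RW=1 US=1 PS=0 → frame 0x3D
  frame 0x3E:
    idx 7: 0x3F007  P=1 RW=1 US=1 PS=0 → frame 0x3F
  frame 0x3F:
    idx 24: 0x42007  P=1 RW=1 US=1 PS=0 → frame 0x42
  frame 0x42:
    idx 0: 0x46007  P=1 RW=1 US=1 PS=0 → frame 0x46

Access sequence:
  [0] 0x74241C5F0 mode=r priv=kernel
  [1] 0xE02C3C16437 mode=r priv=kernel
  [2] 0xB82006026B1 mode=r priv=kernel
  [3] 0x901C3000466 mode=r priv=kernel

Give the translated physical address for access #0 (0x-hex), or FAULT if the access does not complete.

Trace:
#0 VA=0x74241C5F0 (r,kernel):
  lvl0: tbl 0x22, slot 0 ⇒ 0x25007 (P1/RW1/US1/PS0)
  lvl1: tbl 0x25, slot 29 ⇒ 0x26007 (P1/RW1/US1/PS0)
  lvl2: tbl 0x26, slot 18 ⇒ 0x2A007 (P1/RW1/US1/PS0)
  lvl3: tbl 0x2A, slot 28 ⇒ 0x2C007 (P1/RW1/US1/PS0)
  → PA=0x2C5F0  (4 entries read)
#1 VA=0xE02C3C16437 (r,kernel):
  lvl0: tbl 0x22, slot 28 ⇒ 0x2D007 (P1/RW1/US1/PS0)
  lvl1: tbl 0x2D, slot 11 ⇒ 0x2F007 (P1/RW1/US1/PS0)
  lvl2: tbl 0x2F, slot 30 ⇒ 0x30007 (P1/RW1/US1/PS0)
  lvl3: tbl 0x30, slot 22 ⇒ 0x34007 (P1/RW1/US1/PS0)
  → PA=0x34437  (4 entries read)
#2 VA=0xB82006026B1 (r,kernel):
  lvl0: tbl 0x22, slot 23 ⇒ 0x37007 (P1/RW1/US1/PS0)
  lvl1: tbl 0x37, slot 8 ⇒ 0x38007 (P1/RW1/US1/PS0)
  lvl2: tbl 0x38, slot 3 ⇒ 0x39007 (P1/RW1/US1/PS0)
  lvl3: tbl 0x39, slot 2 ⇒ 0x3D007 (P1/RW1/US1/PS0)
  → PA=0x3D6B1  (4 entries read)
#3 VA=0x901C3000466 (r,kernel):
  lvl0: tbl 0x22, slot 18 ⇒ 0x3E007 (P1/RW1/US1/PS0)
  lvl1: tbl 0x3E, slot 7 ⇒ 0x3F007 (P1/RW1/US1/PS0)
  lvl2: tbl 0x3F, slot 24 ⇒ 0x42007 (P1/RW1/US1/PS0)
  lvl3: tbl 0x42, slot 0 ⇒ 0x46007 (P1/RW1/US1/PS0)
  → PA=0x46466  (4 entries read)

Access #0 PA: 0x2C5F0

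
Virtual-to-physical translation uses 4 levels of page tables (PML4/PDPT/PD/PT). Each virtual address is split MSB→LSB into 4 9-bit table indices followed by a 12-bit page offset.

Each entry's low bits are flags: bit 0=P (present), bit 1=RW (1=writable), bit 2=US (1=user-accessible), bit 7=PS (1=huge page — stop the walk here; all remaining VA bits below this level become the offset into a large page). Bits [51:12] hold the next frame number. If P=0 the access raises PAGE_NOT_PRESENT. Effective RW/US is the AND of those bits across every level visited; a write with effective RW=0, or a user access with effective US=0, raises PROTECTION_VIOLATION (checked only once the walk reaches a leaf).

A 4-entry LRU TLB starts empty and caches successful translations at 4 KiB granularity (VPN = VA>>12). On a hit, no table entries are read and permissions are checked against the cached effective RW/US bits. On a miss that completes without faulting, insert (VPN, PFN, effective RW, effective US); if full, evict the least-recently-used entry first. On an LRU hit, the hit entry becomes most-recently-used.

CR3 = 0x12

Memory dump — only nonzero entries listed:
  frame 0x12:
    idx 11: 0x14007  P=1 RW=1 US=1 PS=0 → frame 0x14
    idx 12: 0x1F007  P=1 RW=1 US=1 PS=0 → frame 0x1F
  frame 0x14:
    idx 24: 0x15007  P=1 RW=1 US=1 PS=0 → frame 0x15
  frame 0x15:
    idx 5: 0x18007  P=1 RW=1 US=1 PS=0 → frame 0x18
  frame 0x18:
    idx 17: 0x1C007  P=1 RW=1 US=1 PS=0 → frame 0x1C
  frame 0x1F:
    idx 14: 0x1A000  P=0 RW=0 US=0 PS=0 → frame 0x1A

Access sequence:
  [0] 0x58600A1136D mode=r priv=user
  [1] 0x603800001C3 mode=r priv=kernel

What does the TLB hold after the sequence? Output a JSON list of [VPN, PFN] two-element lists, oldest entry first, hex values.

Walk each access:
#0 VA=0x58600A1136D (r,user):
  [0] read 0x12 idx=11: raw=0x14007 flags P=1 W=1 U=1 S=0
  [1] read 0x14 idx=24: raw=0x15007 flags P=1 W=1 U=1 S=0
  [2] read 0x15 idx=5: raw=0x18007 flags P=1 W=1 U=1 S=0
  [3] read 0x18 idx=17: raw=0x1C007 flags P=1 W=1 U=1 S=0
  ✓ 0x1C36D  — 4 lookups
#1 VA=0x603800001C3 (r,kernel):
  [0] read 0x12 idx=12: raw=0x1F007 flags P=1 W=1 U=1 S=0
  [1] read 0x1F idx=14: raw=0x1A000 flags P=0 W=0 U=0 S=0
  → PAGE_NOT_PRESENT  (2 entries read)

TLB: [["0x58600A11", "0x1C"]]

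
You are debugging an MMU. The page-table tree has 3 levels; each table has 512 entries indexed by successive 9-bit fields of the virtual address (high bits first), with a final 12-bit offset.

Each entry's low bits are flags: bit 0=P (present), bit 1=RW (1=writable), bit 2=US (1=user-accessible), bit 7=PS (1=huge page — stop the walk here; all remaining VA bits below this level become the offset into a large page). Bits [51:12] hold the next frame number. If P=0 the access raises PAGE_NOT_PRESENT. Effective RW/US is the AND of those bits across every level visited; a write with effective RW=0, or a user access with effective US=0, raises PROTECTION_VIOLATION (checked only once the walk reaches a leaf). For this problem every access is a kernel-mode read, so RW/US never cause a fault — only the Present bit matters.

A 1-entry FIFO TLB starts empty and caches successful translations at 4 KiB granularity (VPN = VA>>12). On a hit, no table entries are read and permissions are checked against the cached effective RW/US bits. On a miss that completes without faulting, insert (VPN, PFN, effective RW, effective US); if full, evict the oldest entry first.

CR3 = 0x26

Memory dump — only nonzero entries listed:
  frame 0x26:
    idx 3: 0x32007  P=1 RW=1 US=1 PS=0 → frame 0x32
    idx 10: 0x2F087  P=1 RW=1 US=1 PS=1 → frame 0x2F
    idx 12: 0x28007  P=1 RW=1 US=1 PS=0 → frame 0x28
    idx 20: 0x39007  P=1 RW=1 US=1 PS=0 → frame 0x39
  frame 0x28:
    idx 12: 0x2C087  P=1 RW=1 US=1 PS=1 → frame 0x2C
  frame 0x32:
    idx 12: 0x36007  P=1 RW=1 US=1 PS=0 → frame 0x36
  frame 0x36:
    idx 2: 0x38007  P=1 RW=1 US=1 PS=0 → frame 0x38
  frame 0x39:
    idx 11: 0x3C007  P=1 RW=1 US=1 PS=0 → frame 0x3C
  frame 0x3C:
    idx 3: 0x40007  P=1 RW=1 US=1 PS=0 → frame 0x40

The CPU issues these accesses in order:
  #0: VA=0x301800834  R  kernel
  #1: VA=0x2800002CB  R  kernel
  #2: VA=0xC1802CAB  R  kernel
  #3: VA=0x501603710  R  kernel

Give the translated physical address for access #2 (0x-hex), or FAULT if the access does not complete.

Walk each access:
#0 VA=0x301800834 (r,kernel):
  [0] read 0x26 idx=12: raw=0x28007 flags P=1 W=1 U=1 S=0
  [1] read 0x28 idx=12: raw=0x2C087 flags P=1 W=1 U=1 S=1
  ⇒ phys 0x2C834 (huge @L1)  [2 reads]
#1 VA=0x2800002CB (r,kernel):
  [0] read 0x26 idx=10: raw=0x2F087 flags P=1 W=1 U=1 S=1
  ⇒ phys 0x2F2CB (huge @L0)  [1 reads]
#2 VA=0xC1802CAB (r,kernel):
  [0] read 0x26 idx=3: raw=0x32007 flags P=1 W=1 U=1 S=0
  [1] read 0x32 idx=12: raw=0x36007 flags P=1 W=1 U=1 S=0
  [2] read 0x36 idx=2: raw=0x38007 flags P=1 W=1 U=1 S=0
  ⇒ phys 0x38CAB  [3 reads]
#3 VA=0x501603710 (r,kernel):
  [0] read 0x26 idx=20: raw=0x39007 flags P=1 W=1 U=1 S=0
  [1] read 0x39 idx=11: raw=0x3C007 flags P=1 W=1 U=1 S=0
  [2] read 0x3C idx=3: raw=0x40007 flags P=1 W=1 U=1 S=0
  ⇒ phys 0x40710  [3 reads]

Access #2 PA: 0x38CAB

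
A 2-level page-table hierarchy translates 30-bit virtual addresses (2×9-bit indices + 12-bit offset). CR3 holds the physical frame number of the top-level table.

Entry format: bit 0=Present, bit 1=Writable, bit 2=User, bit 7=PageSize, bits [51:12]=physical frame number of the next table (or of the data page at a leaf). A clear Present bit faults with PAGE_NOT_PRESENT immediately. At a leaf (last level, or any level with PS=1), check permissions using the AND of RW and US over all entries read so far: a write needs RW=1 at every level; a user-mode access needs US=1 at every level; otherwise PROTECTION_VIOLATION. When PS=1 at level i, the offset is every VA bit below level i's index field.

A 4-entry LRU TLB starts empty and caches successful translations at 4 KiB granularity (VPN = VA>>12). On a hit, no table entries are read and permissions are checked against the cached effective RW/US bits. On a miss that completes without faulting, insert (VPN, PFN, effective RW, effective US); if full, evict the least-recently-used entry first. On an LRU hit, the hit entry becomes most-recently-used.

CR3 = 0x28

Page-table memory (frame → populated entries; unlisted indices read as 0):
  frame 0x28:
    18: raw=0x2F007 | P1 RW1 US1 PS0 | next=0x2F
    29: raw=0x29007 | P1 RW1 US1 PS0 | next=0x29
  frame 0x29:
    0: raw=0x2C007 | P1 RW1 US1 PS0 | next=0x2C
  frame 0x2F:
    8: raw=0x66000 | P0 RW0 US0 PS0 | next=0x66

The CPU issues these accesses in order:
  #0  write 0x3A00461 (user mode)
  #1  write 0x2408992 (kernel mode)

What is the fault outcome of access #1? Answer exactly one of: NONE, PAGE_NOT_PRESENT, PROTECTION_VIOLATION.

Per-access translation:
#0 VA=0x3A00461 (w,user):
  L0: frame=0x28 idx=29 entry=0x29007 [P=1 RW=1 US=1 PS=0]
  L1: frame=0x29 idx=0 entry=0x2C007 [P=1 RW=1 US=1 PS=0]
  ✓ 0x2C461  — 2 lookups
#1 VA=0x2408992 (w,kernel):
  L0: frame=0x28 idx=18 entry=0x2F007 [P=1 RW=1 US=1 PS=0]
  L1: frame=0x2F idx=8 entry=0x66000 [P=0 RW=0 US=0 PS=0]
  ✗ PAGE_NOT_PRESENT  [2 reads]

Access #1 fault: PAGE_NOT_PRESENT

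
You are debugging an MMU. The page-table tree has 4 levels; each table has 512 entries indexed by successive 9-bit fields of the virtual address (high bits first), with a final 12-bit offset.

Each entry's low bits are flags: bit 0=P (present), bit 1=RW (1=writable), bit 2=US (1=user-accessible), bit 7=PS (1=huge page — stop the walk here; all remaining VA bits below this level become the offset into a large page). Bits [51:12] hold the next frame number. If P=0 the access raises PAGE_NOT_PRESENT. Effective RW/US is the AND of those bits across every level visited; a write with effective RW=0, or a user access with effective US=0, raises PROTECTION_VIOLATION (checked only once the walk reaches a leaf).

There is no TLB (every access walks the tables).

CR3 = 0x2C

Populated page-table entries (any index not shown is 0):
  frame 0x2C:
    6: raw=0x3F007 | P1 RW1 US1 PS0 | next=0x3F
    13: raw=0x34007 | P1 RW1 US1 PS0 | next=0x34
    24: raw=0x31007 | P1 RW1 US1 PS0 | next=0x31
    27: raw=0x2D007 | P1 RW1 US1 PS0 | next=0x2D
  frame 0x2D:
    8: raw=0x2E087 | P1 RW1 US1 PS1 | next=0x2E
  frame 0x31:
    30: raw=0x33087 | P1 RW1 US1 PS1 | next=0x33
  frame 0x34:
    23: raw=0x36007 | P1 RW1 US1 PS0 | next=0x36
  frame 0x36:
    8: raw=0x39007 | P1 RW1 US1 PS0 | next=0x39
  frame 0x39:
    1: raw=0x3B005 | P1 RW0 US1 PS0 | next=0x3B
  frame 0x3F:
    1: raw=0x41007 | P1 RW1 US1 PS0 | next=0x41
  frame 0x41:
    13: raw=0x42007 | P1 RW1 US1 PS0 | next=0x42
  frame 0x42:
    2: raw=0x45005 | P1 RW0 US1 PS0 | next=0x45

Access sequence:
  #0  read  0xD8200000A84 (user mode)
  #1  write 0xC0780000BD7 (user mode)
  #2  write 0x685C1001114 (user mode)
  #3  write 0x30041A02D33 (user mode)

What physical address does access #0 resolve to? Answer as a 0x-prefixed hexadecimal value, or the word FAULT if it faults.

Trace:
#0 VA=0xD8200000A84 (r,user):
  lvl0: tbl 0x2C, slot 27 ⇒ 0x2D007 (P1/RW1/US1/PS0)
  lvl1: tbl 0x2D, slot 8 ⇒ 0x2E087 (P1/RW1/US1/PS1)
  ✓ 0x2EA84 (huge @L1)  — 2 lookups
#1 VA=0xC0780000BD7 (w,user):
  lvl0: tbl 0x2C, slot 24 ⇒ 0x31007 (P1/RW1/US1/PS0)
  lvl1: tbl 0x31, slot 30 ⇒ 0x33087 (P1/RW1/US1/PS1)
  ✓ 0x33BD7 (huge @L1)  — 2 lookups
#2 VA=0x685C1001114 (w,user):
  lvl0: tbl 0x2C, slot 13 ⇒ 0x34007 (P1/RW1/US1/PS0)
  lvl1: tbl 0x34, slot 23 ⇒ 0x36007 (P1/RW1/US1/PS0)
  lvl2: tbl 0x36, slot 8 ⇒ 0x39007 (P1/RW1/US1/PS0)
  lvl3: tbl 0x39, slot 1 ⇒ 0x3B005 (P1/RW0/US1/PS0)
  ⇒ fault: PROTECTION_VIOLATION  — 4 lookups
#3 VA=0x30041A02D33 (w,user):
  lvl0: tbl 0x2C, slot 6 ⇒ 0x3F007 (P1/RW1/US1/PS0)
  lvl1: tbl 0x3F, slot 1 ⇒ 0x41007 (P1/RW1/US1/PS0)
  lvl2: tbl 0x41, slot 13 ⇒ 0x42007 (P1/RW1/US1/PS0)
  lvl3: tbl 0x42, slot 2 ⇒ 0x45005 (P1/RW0/US1/PS0)
  ⇒ fault: PROTECTION_VIOLATION  — 4 lookups

Access #0 PA: 0x2EA84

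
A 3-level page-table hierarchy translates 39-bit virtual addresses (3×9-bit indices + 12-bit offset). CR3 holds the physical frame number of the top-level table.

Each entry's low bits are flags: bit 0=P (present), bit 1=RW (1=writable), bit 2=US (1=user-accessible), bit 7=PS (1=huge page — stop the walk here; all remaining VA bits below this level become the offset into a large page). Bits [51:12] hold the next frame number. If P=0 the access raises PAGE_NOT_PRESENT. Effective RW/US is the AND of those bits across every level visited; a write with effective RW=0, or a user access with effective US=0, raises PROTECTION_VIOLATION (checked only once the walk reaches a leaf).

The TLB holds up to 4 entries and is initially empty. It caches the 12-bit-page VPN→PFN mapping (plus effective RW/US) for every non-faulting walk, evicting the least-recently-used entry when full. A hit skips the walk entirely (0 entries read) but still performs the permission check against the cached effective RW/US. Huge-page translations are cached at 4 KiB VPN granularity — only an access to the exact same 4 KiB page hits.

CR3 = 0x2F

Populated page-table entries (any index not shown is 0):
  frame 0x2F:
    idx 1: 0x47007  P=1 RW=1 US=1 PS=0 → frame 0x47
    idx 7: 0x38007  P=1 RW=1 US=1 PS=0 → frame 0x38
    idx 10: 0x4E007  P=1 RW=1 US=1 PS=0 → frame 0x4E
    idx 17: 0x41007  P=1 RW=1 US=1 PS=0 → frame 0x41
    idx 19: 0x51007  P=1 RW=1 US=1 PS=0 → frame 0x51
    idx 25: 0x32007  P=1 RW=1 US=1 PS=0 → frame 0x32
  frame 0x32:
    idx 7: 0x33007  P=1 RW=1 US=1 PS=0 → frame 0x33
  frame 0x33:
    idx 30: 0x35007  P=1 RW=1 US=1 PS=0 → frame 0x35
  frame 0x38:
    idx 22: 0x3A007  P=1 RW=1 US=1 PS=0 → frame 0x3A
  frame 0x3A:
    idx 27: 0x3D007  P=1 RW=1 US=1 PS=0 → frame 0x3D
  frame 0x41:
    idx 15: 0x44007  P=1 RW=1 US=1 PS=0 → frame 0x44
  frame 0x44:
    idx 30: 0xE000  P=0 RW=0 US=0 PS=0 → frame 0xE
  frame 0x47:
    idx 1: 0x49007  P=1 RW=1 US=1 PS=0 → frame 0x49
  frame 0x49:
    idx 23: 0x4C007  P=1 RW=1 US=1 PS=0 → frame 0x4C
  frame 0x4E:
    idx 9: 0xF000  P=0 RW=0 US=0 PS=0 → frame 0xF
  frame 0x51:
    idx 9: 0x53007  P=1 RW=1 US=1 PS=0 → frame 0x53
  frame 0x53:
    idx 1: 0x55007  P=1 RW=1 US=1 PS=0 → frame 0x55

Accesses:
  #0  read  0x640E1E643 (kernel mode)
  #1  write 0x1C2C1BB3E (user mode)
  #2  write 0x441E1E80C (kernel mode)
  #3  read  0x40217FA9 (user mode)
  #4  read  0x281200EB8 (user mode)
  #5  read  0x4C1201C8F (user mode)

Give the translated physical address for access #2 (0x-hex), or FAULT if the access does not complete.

Per-access translation:
#0 VA=0x640E1E643 (r,kernel):
  L0 @0x2F[25] → 0x32007  P=1,RW=1,US=1,PS=0
  L1 @0x32[7] → 0x33007  P=1,RW=1,US=1,PS=0
  L2 @0x33[30] → 0x35007  P=1,RW=1,US=1,PS=0
  ⇒ phys 0x35643  [3 reads]
#1 VA=0x1C2C1BB3E (w,user):
  L0 @0x2F[7] → 0x38007  P=1,RW=1,US=1,PS=0
  L1 @0x38[22] → 0x3A007  P=1,RW=1,US=1,PS=0
  L2 @0x3A[27] → 0x3D007  P=1,RW=1,US=1,PS=0
  ⇒ phys 0x3DB3E  [3 reads]
#2 VA=0x441E1E80C (w,kernel):
  L0 @0x2F[17] → 0x41007  P=1,RW=1,US=1,PS=0
  L1 @0x41[15] → 0x44007  P=1,RW=1,US=1,PS=0
  L2 @0x44[30] → 0xE000  P=0,RW=0,US=0,PS=0
  → PAGE_NOT_PRESENT  (3 entries read)
#3 VA=0x40217FA9 (r,user):
  L0 @0x2F[1] → 0x47007  P=1,RW=1,US=1,PS=0
  L1 @0x47[1] → 0x49007  P=1,RW=1,US=1,PS=0
  L2 @0x49[23] → 0x4C007  P=1,RW=1,US=1,PS=0
  ⇒ phys 0x4CFA9  [3 reads]
#4 VA=0x281200EB8 (r,user):
  L0 @0x2F[10] → 0x4E007  P=1,RW=1,US=1,PS=0
  L1 @0x4E[9] → 0xF000  P=0,RW=0,US=0,PS=0
  → PAGE_NOT_PRESENT  (2 entries read)
#5 VA=0x4C1201C8F (r,user):
  L0 @0x2F[19] → 0x51007  P=1,RW=1,US=1,PS=0
  L1 @0x51[9] → 0x53007  P=1,RW=1,US=1,PS=0
  L2 @0x53[1] → 0x55007  P=1,RW=1,US=1,PS=0
  ⇒ phys 0x55C8F  [3 reads]

Access #2 PA: FAULT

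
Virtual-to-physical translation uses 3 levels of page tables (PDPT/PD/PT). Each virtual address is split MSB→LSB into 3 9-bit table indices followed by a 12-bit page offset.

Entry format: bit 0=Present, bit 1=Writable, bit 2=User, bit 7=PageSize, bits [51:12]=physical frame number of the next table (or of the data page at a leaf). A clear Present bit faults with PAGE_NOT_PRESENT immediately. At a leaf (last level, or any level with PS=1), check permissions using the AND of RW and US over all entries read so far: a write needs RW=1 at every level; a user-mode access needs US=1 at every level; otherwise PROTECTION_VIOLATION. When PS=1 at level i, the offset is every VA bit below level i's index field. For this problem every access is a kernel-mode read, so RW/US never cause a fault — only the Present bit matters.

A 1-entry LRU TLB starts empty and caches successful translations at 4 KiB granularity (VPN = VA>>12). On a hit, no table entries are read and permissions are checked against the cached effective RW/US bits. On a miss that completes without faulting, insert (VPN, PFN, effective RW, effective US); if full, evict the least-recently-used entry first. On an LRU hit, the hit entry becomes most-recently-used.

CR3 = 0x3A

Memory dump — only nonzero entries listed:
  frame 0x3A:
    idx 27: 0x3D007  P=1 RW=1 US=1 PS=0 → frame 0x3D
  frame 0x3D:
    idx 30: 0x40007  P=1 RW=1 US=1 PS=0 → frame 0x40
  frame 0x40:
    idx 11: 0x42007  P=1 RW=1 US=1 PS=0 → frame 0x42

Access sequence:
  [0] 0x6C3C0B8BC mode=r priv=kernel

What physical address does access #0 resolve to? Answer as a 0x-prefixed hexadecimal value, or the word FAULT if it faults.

Trace:
#0 VA=0x6C3C0B8BC (r,kernel):
  [0] read 0x3A idx=27: raw=0x3D007 flags P=1 W=1 U=1 S=0
  [1] read 0x3D idx=30: raw=0x40007 flags P=1 W=1 U=1 S=0
  [2] read 0x40 idx=11: raw=0x42007 flags P=1 W=1 U=1 S=0
  → PA=0x428BC  (3 entries read)

Access #0 PA: 0x428BC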